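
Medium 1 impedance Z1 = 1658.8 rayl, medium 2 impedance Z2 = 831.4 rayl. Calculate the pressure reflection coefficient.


Given values:
  Z1 = 1658.8 rayl, Z2 = 831.4 rayl
Formula: R = (Z2 - Z1) / (Z2 + Z1)
Numerator: Z2 - Z1 = 831.4 - 1658.8 = -827.4
Denominator: Z2 + Z1 = 831.4 + 1658.8 = 2490.2
R = -827.4 / 2490.2 = -0.3323

-0.3323


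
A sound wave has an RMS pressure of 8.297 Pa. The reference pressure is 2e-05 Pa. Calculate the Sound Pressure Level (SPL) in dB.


Given values:
  p = 8.297 Pa
  p_ref = 2e-05 Pa
Formula: SPL = 20 * log10(p / p_ref)
Compute ratio: p / p_ref = 8.297 / 2e-05 = 414850
Compute log10: log10(414850) = 5.617891
Multiply: SPL = 20 * 5.617891 = 112.36

112.36 dB


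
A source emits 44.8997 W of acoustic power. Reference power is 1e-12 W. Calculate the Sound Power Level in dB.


Given values:
  W = 44.8997 W
  W_ref = 1e-12 W
Formula: SWL = 10 * log10(W / W_ref)
Compute ratio: W / W_ref = 44899700000000
Compute log10: log10(44899700000000) = 13.652243
Multiply: SWL = 10 * 13.652243 = 136.52

136.52 dB


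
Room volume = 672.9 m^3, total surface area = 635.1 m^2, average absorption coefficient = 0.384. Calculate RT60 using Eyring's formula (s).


Given values:
  V = 672.9 m^3, S = 635.1 m^2, alpha = 0.384
Formula: RT60 = 0.161 * V / (-S * ln(1 - alpha))
Compute ln(1 - 0.384) = ln(0.616) = -0.484508
Denominator: -635.1 * -0.484508 = 307.711
Numerator: 0.161 * 672.9 = 108.3369
RT60 = 108.3369 / 307.711 = 0.352

0.352 s


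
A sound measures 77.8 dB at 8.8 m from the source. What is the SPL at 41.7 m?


Given values:
  SPL1 = 77.8 dB, r1 = 8.8 m, r2 = 41.7 m
Formula: SPL2 = SPL1 - 20 * log10(r2 / r1)
Compute ratio: r2 / r1 = 41.7 / 8.8 = 4.7386
Compute log10: log10(4.7386) = 0.67565
Compute drop: 20 * 0.67565 = 13.513
SPL2 = 77.8 - 13.513 = 64.29

64.29 dB


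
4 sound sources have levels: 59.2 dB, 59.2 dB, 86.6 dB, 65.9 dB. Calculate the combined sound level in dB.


Formula: L_total = 10 * log10( sum(10^(Li/10)) )
  Source 1: 10^(59.2/10) = 831763.7711
  Source 2: 10^(59.2/10) = 831763.7711
  Source 3: 10^(86.6/10) = 457088189.6149
  Source 4: 10^(65.9/10) = 3890451.4499
Sum of linear values = 462642168.607
L_total = 10 * log10(462642168.607) = 86.65

86.65 dB


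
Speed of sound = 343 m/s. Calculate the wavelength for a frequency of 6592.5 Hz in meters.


Given values:
  c = 343 m/s, f = 6592.5 Hz
Formula: lambda = c / f
lambda = 343 / 6592.5
lambda = 0.052

0.052 m


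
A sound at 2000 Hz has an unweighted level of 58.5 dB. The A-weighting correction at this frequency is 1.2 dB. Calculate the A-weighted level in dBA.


Given values:
  SPL = 58.5 dB
  A-weighting at 2000 Hz = 1.2 dB
Formula: L_A = SPL + A_weight
L_A = 58.5 + (1.2)
L_A = 59.7

59.7 dBA


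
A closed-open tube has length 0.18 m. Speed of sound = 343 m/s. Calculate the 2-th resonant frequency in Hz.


Given values:
  Tube type: closed-open, L = 0.18 m, c = 343 m/s, n = 2
Formula: f_n = (2n - 1) * c / (4 * L)
Compute 2n - 1 = 2*2 - 1 = 3
Compute 4 * L = 4 * 0.18 = 0.72
f = 3 * 343 / 0.72
f = 1429.17

1429.17 Hz


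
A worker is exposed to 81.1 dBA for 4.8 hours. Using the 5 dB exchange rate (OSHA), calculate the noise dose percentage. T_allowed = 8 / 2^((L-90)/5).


Given values:
  L = 81.1 dBA, T = 4.8 hours
Formula: T_allowed = 8 / 2^((L - 90) / 5)
Compute exponent: (81.1 - 90) / 5 = -1.78
Compute 2^(-1.78) = 0.291183
T_allowed = 8 / 0.291183 = 27.474131 hours
Dose = (T / T_allowed) * 100
Dose = (4.8 / 27.474131) * 100 = 17.47

17.47 %


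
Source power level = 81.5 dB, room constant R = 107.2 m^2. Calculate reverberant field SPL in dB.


Given values:
  Lw = 81.5 dB, R = 107.2 m^2
Formula: SPL = Lw + 10 * log10(4 / R)
Compute 4 / R = 4 / 107.2 = 0.037313
Compute 10 * log10(0.037313) = -14.2814
SPL = 81.5 + (-14.2814) = 67.22

67.22 dB


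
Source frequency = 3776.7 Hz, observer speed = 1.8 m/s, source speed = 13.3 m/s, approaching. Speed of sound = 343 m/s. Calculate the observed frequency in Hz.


Given values:
  f_s = 3776.7 Hz, v_o = 1.8 m/s, v_s = 13.3 m/s
  Direction: approaching
Formula: f_o = f_s * (c + v_o) / (c - v_s)
Numerator: c + v_o = 343 + 1.8 = 344.8
Denominator: c - v_s = 343 - 13.3 = 329.7
f_o = 3776.7 * 344.8 / 329.7 = 3949.67

3949.67 Hz


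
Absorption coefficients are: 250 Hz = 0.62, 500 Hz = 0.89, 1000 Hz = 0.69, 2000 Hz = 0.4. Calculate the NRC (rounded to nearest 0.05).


Given values:
  a_250 = 0.62, a_500 = 0.89
  a_1000 = 0.69, a_2000 = 0.4
Formula: NRC = (a250 + a500 + a1000 + a2000) / 4
Sum = 0.62 + 0.89 + 0.69 + 0.4 = 2.6
NRC = 2.6 / 4 = 0.65
Rounded to nearest 0.05: 0.65

0.65


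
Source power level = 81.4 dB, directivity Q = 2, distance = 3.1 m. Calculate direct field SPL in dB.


Given values:
  Lw = 81.4 dB, Q = 2, r = 3.1 m
Formula: SPL = Lw + 10 * log10(Q / (4 * pi * r^2))
Compute 4 * pi * r^2 = 4 * pi * 3.1^2 = 120.7628
Compute Q / denom = 2 / 120.7628 = 0.01656139
Compute 10 * log10(0.01656139) = -17.809
SPL = 81.4 + (-17.809) = 63.59

63.59 dB


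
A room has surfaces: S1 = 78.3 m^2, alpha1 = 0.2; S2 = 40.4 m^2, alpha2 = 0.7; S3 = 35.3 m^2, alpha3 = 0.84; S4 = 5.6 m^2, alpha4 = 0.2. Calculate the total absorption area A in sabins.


Given surfaces:
  Surface 1: 78.3 * 0.2 = 15.66
  Surface 2: 40.4 * 0.7 = 28.28
  Surface 3: 35.3 * 0.84 = 29.652
  Surface 4: 5.6 * 0.2 = 1.12
Formula: A = sum(Si * alpha_i)
A = 15.66 + 28.28 + 29.652 + 1.12
A = 74.71

74.71 sabins


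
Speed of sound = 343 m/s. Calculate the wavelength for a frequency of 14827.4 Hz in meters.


Given values:
  c = 343 m/s, f = 14827.4 Hz
Formula: lambda = c / f
lambda = 343 / 14827.4
lambda = 0.0231

0.0231 m


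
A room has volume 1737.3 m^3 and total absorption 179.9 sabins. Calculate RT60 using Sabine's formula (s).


Given values:
  V = 1737.3 m^3
  A = 179.9 sabins
Formula: RT60 = 0.161 * V / A
Numerator: 0.161 * 1737.3 = 279.7053
RT60 = 279.7053 / 179.9 = 1.555

1.555 s


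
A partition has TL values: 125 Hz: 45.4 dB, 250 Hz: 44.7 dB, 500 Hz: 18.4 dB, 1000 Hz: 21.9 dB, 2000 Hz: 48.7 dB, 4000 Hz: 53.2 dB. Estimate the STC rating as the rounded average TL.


Given TL values at each frequency:
  125 Hz: 45.4 dB
  250 Hz: 44.7 dB
  500 Hz: 18.4 dB
  1000 Hz: 21.9 dB
  2000 Hz: 48.7 dB
  4000 Hz: 53.2 dB
Formula: STC ~ round(average of TL values)
Sum = 45.4 + 44.7 + 18.4 + 21.9 + 48.7 + 53.2 = 232.3
Average = 232.3 / 6 = 38.72
Rounded: 39

39


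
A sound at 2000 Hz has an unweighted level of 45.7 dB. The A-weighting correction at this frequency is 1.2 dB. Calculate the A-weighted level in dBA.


Given values:
  SPL = 45.7 dB
  A-weighting at 2000 Hz = 1.2 dB
Formula: L_A = SPL + A_weight
L_A = 45.7 + (1.2)
L_A = 46.9

46.9 dBA


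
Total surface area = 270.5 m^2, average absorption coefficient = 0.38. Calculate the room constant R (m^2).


Given values:
  S = 270.5 m^2, alpha = 0.38
Formula: R = S * alpha / (1 - alpha)
Numerator: 270.5 * 0.38 = 102.79
Denominator: 1 - 0.38 = 0.62
R = 102.79 / 0.62 = 165.79

165.79 m^2


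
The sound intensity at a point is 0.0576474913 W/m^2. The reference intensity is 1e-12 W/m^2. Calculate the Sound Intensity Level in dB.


Given values:
  I = 0.0576474913 W/m^2
  I_ref = 1e-12 W/m^2
Formula: SIL = 10 * log10(I / I_ref)
Compute ratio: I / I_ref = 57647491300
Compute log10: log10(57647491300) = 10.76078
Multiply: SIL = 10 * 10.76078 = 107.61

107.61 dB


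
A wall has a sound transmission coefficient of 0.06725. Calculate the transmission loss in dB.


Given values:
  tau = 0.06725
Formula: TL = 10 * log10(1 / tau)
Compute 1 / tau = 1 / 0.06725 = 14.8699
Compute log10(14.8699) = 1.172308
TL = 10 * 1.172308 = 11.72

11.72 dB


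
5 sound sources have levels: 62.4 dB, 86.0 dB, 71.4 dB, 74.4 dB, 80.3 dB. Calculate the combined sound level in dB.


Formula: L_total = 10 * log10( sum(10^(Li/10)) )
  Source 1: 10^(62.4/10) = 1737800.8287
  Source 2: 10^(86.0/10) = 398107170.5535
  Source 3: 10^(71.4/10) = 13803842.646
  Source 4: 10^(74.4/10) = 27542287.0334
  Source 5: 10^(80.3/10) = 107151930.5238
Sum of linear values = 548343031.5854
L_total = 10 * log10(548343031.5854) = 87.39

87.39 dB


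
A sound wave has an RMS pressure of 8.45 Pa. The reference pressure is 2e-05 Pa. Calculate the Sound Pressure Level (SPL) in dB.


Given values:
  p = 8.45 Pa
  p_ref = 2e-05 Pa
Formula: SPL = 20 * log10(p / p_ref)
Compute ratio: p / p_ref = 8.45 / 2e-05 = 422500
Compute log10: log10(422500) = 5.625827
Multiply: SPL = 20 * 5.625827 = 112.52

112.52 dB


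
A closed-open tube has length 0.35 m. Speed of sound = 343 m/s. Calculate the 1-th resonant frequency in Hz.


Given values:
  Tube type: closed-open, L = 0.35 m, c = 343 m/s, n = 1
Formula: f_n = (2n - 1) * c / (4 * L)
Compute 2n - 1 = 2*1 - 1 = 1
Compute 4 * L = 4 * 0.35 = 1.4
f = 1 * 343 / 1.4
f = 245.0

245.0 Hz


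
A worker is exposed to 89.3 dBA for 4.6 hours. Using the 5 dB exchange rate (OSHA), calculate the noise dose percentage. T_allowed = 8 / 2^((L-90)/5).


Given values:
  L = 89.3 dBA, T = 4.6 hours
Formula: T_allowed = 8 / 2^((L - 90) / 5)
Compute exponent: (89.3 - 90) / 5 = -0.14
Compute 2^(-0.14) = 0.907519
T_allowed = 8 / 0.907519 = 8.815242 hours
Dose = (T / T_allowed) * 100
Dose = (4.6 / 8.815242) * 100 = 52.18

52.18 %


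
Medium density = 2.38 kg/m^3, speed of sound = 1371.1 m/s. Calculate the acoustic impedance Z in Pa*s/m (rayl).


Given values:
  rho = 2.38 kg/m^3
  c = 1371.1 m/s
Formula: Z = rho * c
Z = 2.38 * 1371.1
Z = 3263.22

3263.22 rayl


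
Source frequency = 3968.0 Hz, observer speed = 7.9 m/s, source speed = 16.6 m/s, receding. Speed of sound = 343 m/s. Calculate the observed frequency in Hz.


Given values:
  f_s = 3968.0 Hz, v_o = 7.9 m/s, v_s = 16.6 m/s
  Direction: receding
Formula: f_o = f_s * (c - v_o) / (c + v_s)
Numerator: c - v_o = 343 - 7.9 = 335.1
Denominator: c + v_s = 343 + 16.6 = 359.6
f_o = 3968.0 * 335.1 / 359.6 = 3697.66

3697.66 Hz


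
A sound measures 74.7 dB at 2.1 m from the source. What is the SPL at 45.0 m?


Given values:
  SPL1 = 74.7 dB, r1 = 2.1 m, r2 = 45.0 m
Formula: SPL2 = SPL1 - 20 * log10(r2 / r1)
Compute ratio: r2 / r1 = 45.0 / 2.1 = 21.4286
Compute log10: log10(21.4286) = 1.330994
Compute drop: 20 * 1.330994 = 26.6199
SPL2 = 74.7 - 26.6199 = 48.08

48.08 dB


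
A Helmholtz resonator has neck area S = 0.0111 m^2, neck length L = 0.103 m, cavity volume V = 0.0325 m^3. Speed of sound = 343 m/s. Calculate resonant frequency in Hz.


Given values:
  S = 0.0111 m^2, L = 0.103 m, V = 0.0325 m^3, c = 343 m/s
Formula: f = (c / (2*pi)) * sqrt(S / (V * L))
Compute V * L = 0.0325 * 0.103 = 0.0033475
Compute S / (V * L) = 0.0111 / 0.0033475 = 3.3159
Compute sqrt(3.3159) = 1.820961
Compute c / (2*pi) = 343 / 6.283185 = 54.590148
f = 54.590148 * 1.820961 = 99.41

99.41 Hz


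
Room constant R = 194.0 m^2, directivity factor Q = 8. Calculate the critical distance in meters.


Given values:
  R = 194.0 m^2, Q = 8
Formula: d_c = 0.141 * sqrt(Q * R)
Compute Q * R = 8 * 194.0 = 1552.0
Compute sqrt(1552.0) = 39.3954
d_c = 0.141 * 39.3954 = 5.555

5.555 m


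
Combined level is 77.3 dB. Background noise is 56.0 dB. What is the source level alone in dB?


Given values:
  L_total = 77.3 dB, L_bg = 56.0 dB
Formula: L_source = 10 * log10(10^(L_total/10) - 10^(L_bg/10))
Convert to linear:
  10^(77.3/10) = 53703179.637
  10^(56.0/10) = 398107.1706
Difference: 53703179.637 - 398107.1706 = 53305072.4664
L_source = 10 * log10(53305072.4664) = 77.27

77.27 dB


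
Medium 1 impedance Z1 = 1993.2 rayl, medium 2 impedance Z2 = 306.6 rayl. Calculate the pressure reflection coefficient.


Given values:
  Z1 = 1993.2 rayl, Z2 = 306.6 rayl
Formula: R = (Z2 - Z1) / (Z2 + Z1)
Numerator: Z2 - Z1 = 306.6 - 1993.2 = -1686.6
Denominator: Z2 + Z1 = 306.6 + 1993.2 = 2299.8
R = -1686.6 / 2299.8 = -0.7334

-0.7334


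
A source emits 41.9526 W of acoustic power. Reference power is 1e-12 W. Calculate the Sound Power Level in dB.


Given values:
  W = 41.9526 W
  W_ref = 1e-12 W
Formula: SWL = 10 * log10(W / W_ref)
Compute ratio: W / W_ref = 41952600000000
Compute log10: log10(41952600000000) = 13.622759
Multiply: SWL = 10 * 13.622759 = 136.23

136.23 dB


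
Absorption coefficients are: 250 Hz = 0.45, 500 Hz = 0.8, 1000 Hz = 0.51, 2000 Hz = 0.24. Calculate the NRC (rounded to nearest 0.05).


Given values:
  a_250 = 0.45, a_500 = 0.8
  a_1000 = 0.51, a_2000 = 0.24
Formula: NRC = (a250 + a500 + a1000 + a2000) / 4
Sum = 0.45 + 0.8 + 0.51 + 0.24 = 2.0
NRC = 2.0 / 4 = 0.5
Rounded to nearest 0.05: 0.5

0.5


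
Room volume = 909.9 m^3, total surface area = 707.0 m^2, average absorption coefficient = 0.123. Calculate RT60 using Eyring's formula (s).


Given values:
  V = 909.9 m^3, S = 707.0 m^2, alpha = 0.123
Formula: RT60 = 0.161 * V / (-S * ln(1 - alpha))
Compute ln(1 - 0.123) = ln(0.877) = -0.131248
Denominator: -707.0 * -0.131248 = 92.7923
Numerator: 0.161 * 909.9 = 146.4939
RT60 = 146.4939 / 92.7923 = 1.579

1.579 s


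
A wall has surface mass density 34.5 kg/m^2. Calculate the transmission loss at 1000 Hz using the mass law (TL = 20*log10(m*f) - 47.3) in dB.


Given values:
  m = 34.5 kg/m^2, f = 1000 Hz
Formula: TL = 20 * log10(m * f) - 47.3
Compute m * f = 34.5 * 1000 = 34500.0
Compute log10(34500.0) = 4.537819
Compute 20 * 4.537819 = 90.7564
TL = 90.7564 - 47.3 = 43.46

43.46 dB


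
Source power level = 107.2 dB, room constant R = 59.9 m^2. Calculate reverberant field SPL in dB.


Given values:
  Lw = 107.2 dB, R = 59.9 m^2
Formula: SPL = Lw + 10 * log10(4 / R)
Compute 4 / R = 4 / 59.9 = 0.066778
Compute 10 * log10(0.066778) = -11.7537
SPL = 107.2 + (-11.7537) = 95.45

95.45 dB


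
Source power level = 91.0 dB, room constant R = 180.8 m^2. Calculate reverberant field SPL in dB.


Given values:
  Lw = 91.0 dB, R = 180.8 m^2
Formula: SPL = Lw + 10 * log10(4 / R)
Compute 4 / R = 4 / 180.8 = 0.022124
Compute 10 * log10(0.022124) = -16.5514
SPL = 91.0 + (-16.5514) = 74.45

74.45 dB


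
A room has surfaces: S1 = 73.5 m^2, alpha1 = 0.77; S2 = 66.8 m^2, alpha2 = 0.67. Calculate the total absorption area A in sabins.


Given surfaces:
  Surface 1: 73.5 * 0.77 = 56.595
  Surface 2: 66.8 * 0.67 = 44.756
Formula: A = sum(Si * alpha_i)
A = 56.595 + 44.756
A = 101.35

101.35 sabins


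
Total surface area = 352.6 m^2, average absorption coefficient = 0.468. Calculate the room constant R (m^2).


Given values:
  S = 352.6 m^2, alpha = 0.468
Formula: R = S * alpha / (1 - alpha)
Numerator: 352.6 * 0.468 = 165.0168
Denominator: 1 - 0.468 = 0.532
R = 165.0168 / 0.532 = 310.18

310.18 m^2


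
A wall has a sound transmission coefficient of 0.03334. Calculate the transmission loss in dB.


Given values:
  tau = 0.03334
Formula: TL = 10 * log10(1 / tau)
Compute 1 / tau = 1 / 0.03334 = 29.994
Compute log10(29.994) = 1.477034
TL = 10 * 1.477034 = 14.77

14.77 dB


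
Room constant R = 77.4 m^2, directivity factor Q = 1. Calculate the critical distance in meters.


Given values:
  R = 77.4 m^2, Q = 1
Formula: d_c = 0.141 * sqrt(Q * R)
Compute Q * R = 1 * 77.4 = 77.4
Compute sqrt(77.4) = 8.7977
d_c = 0.141 * 8.7977 = 1.24

1.24 m


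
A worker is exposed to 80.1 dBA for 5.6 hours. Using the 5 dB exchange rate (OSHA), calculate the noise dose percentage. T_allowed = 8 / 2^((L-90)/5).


Given values:
  L = 80.1 dBA, T = 5.6 hours
Formula: T_allowed = 8 / 2^((L - 90) / 5)
Compute exponent: (80.1 - 90) / 5 = -1.98
Compute 2^(-1.98) = 0.25349
T_allowed = 8 / 0.25349 = 31.55943 hours
Dose = (T / T_allowed) * 100
Dose = (5.6 / 31.55943) * 100 = 17.74

17.74 %


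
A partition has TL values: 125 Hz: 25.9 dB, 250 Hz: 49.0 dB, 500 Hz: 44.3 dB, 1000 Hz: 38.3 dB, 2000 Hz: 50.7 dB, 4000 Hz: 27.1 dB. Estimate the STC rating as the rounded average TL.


Given TL values at each frequency:
  125 Hz: 25.9 dB
  250 Hz: 49.0 dB
  500 Hz: 44.3 dB
  1000 Hz: 38.3 dB
  2000 Hz: 50.7 dB
  4000 Hz: 27.1 dB
Formula: STC ~ round(average of TL values)
Sum = 25.9 + 49.0 + 44.3 + 38.3 + 50.7 + 27.1 = 235.3
Average = 235.3 / 6 = 39.22
Rounded: 39

39


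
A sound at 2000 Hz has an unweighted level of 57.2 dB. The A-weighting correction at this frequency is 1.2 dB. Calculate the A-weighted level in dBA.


Given values:
  SPL = 57.2 dB
  A-weighting at 2000 Hz = 1.2 dB
Formula: L_A = SPL + A_weight
L_A = 57.2 + (1.2)
L_A = 58.4

58.4 dBA


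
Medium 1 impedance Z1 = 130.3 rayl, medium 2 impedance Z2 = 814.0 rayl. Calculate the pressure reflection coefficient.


Given values:
  Z1 = 130.3 rayl, Z2 = 814.0 rayl
Formula: R = (Z2 - Z1) / (Z2 + Z1)
Numerator: Z2 - Z1 = 814.0 - 130.3 = 683.7
Denominator: Z2 + Z1 = 814.0 + 130.3 = 944.3
R = 683.7 / 944.3 = 0.724

0.724


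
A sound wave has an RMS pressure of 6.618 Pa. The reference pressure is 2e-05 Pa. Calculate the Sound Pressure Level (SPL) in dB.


Given values:
  p = 6.618 Pa
  p_ref = 2e-05 Pa
Formula: SPL = 20 * log10(p / p_ref)
Compute ratio: p / p_ref = 6.618 / 2e-05 = 330900
Compute log10: log10(330900) = 5.519697
Multiply: SPL = 20 * 5.519697 = 110.39

110.39 dB


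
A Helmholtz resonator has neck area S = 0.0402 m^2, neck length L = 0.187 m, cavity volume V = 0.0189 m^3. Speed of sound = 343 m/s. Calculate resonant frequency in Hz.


Given values:
  S = 0.0402 m^2, L = 0.187 m, V = 0.0189 m^3, c = 343 m/s
Formula: f = (c / (2*pi)) * sqrt(S / (V * L))
Compute V * L = 0.0189 * 0.187 = 0.0035343
Compute S / (V * L) = 0.0402 / 0.0035343 = 11.3742
Compute sqrt(11.3742) = 3.372566
Compute c / (2*pi) = 343 / 6.283185 = 54.590148
f = 54.590148 * 3.372566 = 184.11

184.11 Hz


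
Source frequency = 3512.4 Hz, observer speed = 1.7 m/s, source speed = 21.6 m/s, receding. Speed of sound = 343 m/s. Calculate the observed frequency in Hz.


Given values:
  f_s = 3512.4 Hz, v_o = 1.7 m/s, v_s = 21.6 m/s
  Direction: receding
Formula: f_o = f_s * (c - v_o) / (c + v_s)
Numerator: c - v_o = 343 - 1.7 = 341.3
Denominator: c + v_s = 343 + 21.6 = 364.6
f_o = 3512.4 * 341.3 / 364.6 = 3287.94

3287.94 Hz


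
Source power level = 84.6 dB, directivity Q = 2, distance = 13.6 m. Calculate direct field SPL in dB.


Given values:
  Lw = 84.6 dB, Q = 2, r = 13.6 m
Formula: SPL = Lw + 10 * log10(Q / (4 * pi * r^2))
Compute 4 * pi * r^2 = 4 * pi * 13.6^2 = 2324.2759
Compute Q / denom = 2 / 2324.2759 = 0.00086048
Compute 10 * log10(0.00086048) = -30.6526
SPL = 84.6 + (-30.6526) = 53.95

53.95 dB


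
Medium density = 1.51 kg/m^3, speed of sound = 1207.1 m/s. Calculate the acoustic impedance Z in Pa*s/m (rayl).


Given values:
  rho = 1.51 kg/m^3
  c = 1207.1 m/s
Formula: Z = rho * c
Z = 1.51 * 1207.1
Z = 1822.72

1822.72 rayl


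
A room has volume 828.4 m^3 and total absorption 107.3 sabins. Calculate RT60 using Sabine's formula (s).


Given values:
  V = 828.4 m^3
  A = 107.3 sabins
Formula: RT60 = 0.161 * V / A
Numerator: 0.161 * 828.4 = 133.3724
RT60 = 133.3724 / 107.3 = 1.243

1.243 s


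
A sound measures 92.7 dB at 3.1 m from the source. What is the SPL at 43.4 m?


Given values:
  SPL1 = 92.7 dB, r1 = 3.1 m, r2 = 43.4 m
Formula: SPL2 = SPL1 - 20 * log10(r2 / r1)
Compute ratio: r2 / r1 = 43.4 / 3.1 = 14.0
Compute log10: log10(14.0) = 1.146128
Compute drop: 20 * 1.146128 = 22.9226
SPL2 = 92.7 - 22.9226 = 69.78

69.78 dB


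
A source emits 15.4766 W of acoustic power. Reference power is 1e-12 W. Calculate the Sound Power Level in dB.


Given values:
  W = 15.4766 W
  W_ref = 1e-12 W
Formula: SWL = 10 * log10(W / W_ref)
Compute ratio: W / W_ref = 15476600000000
Compute log10: log10(15476600000000) = 13.189676
Multiply: SWL = 10 * 13.189676 = 131.9

131.9 dB


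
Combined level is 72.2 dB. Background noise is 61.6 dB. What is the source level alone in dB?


Given values:
  L_total = 72.2 dB, L_bg = 61.6 dB
Formula: L_source = 10 * log10(10^(L_total/10) - 10^(L_bg/10))
Convert to linear:
  10^(72.2/10) = 16595869.0744
  10^(61.6/10) = 1445439.7707
Difference: 16595869.0744 - 1445439.7707 = 15150429.3037
L_source = 10 * log10(15150429.3037) = 71.8

71.8 dB


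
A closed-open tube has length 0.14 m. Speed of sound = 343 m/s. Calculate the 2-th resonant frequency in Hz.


Given values:
  Tube type: closed-open, L = 0.14 m, c = 343 m/s, n = 2
Formula: f_n = (2n - 1) * c / (4 * L)
Compute 2n - 1 = 2*2 - 1 = 3
Compute 4 * L = 4 * 0.14 = 0.56
f = 3 * 343 / 0.56
f = 1837.5

1837.5 Hz


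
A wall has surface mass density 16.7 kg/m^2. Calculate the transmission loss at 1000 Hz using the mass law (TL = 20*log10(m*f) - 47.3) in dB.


Given values:
  m = 16.7 kg/m^2, f = 1000 Hz
Formula: TL = 20 * log10(m * f) - 47.3
Compute m * f = 16.7 * 1000 = 16700.0
Compute log10(16700.0) = 4.222716
Compute 20 * 4.222716 = 84.4543
TL = 84.4543 - 47.3 = 37.15

37.15 dB


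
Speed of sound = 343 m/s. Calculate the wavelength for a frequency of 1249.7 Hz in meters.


Given values:
  c = 343 m/s, f = 1249.7 Hz
Formula: lambda = c / f
lambda = 343 / 1249.7
lambda = 0.2745

0.2745 m


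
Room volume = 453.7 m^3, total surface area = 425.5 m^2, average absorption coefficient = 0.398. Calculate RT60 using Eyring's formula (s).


Given values:
  V = 453.7 m^3, S = 425.5 m^2, alpha = 0.398
Formula: RT60 = 0.161 * V / (-S * ln(1 - alpha))
Compute ln(1 - 0.398) = ln(0.602) = -0.507498
Denominator: -425.5 * -0.507498 = 215.9404
Numerator: 0.161 * 453.7 = 73.0457
RT60 = 73.0457 / 215.9404 = 0.338

0.338 s


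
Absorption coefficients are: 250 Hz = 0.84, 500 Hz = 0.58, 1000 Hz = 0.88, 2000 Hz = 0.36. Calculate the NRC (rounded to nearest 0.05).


Given values:
  a_250 = 0.84, a_500 = 0.58
  a_1000 = 0.88, a_2000 = 0.36
Formula: NRC = (a250 + a500 + a1000 + a2000) / 4
Sum = 0.84 + 0.58 + 0.88 + 0.36 = 2.66
NRC = 2.66 / 4 = 0.665
Rounded to nearest 0.05: 0.65

0.65


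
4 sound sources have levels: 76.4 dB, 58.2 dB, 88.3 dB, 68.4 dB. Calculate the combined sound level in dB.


Formula: L_total = 10 * log10( sum(10^(Li/10)) )
  Source 1: 10^(76.4/10) = 43651583.224
  Source 2: 10^(58.2/10) = 660693.448
  Source 3: 10^(88.3/10) = 676082975.392
  Source 4: 10^(68.4/10) = 6918309.7092
Sum of linear values = 727313561.7732
L_total = 10 * log10(727313561.7732) = 88.62

88.62 dB


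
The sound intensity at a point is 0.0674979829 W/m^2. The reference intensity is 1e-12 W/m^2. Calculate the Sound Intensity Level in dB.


Given values:
  I = 0.0674979829 W/m^2
  I_ref = 1e-12 W/m^2
Formula: SIL = 10 * log10(I / I_ref)
Compute ratio: I / I_ref = 67497982900
Compute log10: log10(67497982900) = 10.829291
Multiply: SIL = 10 * 10.829291 = 108.29

108.29 dB


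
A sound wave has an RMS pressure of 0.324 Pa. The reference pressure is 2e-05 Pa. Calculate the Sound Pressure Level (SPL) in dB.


Given values:
  p = 0.324 Pa
  p_ref = 2e-05 Pa
Formula: SPL = 20 * log10(p / p_ref)
Compute ratio: p / p_ref = 0.324 / 2e-05 = 16200
Compute log10: log10(16200) = 4.209515
Multiply: SPL = 20 * 4.209515 = 84.19

84.19 dB


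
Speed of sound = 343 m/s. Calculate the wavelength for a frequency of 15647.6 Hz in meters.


Given values:
  c = 343 m/s, f = 15647.6 Hz
Formula: lambda = c / f
lambda = 343 / 15647.6
lambda = 0.0219

0.0219 m


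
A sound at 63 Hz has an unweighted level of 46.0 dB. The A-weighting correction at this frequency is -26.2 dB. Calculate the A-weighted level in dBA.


Given values:
  SPL = 46.0 dB
  A-weighting at 63 Hz = -26.2 dB
Formula: L_A = SPL + A_weight
L_A = 46.0 + (-26.2)
L_A = 19.8

19.8 dBA


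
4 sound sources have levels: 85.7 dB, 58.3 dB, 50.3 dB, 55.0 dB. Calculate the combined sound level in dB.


Formula: L_total = 10 * log10( sum(10^(Li/10)) )
  Source 1: 10^(85.7/10) = 371535229.0972
  Source 2: 10^(58.3/10) = 676082.9754
  Source 3: 10^(50.3/10) = 107151.9305
  Source 4: 10^(55.0/10) = 316227.766
Sum of linear values = 372634691.7691
L_total = 10 * log10(372634691.7691) = 85.71

85.71 dB


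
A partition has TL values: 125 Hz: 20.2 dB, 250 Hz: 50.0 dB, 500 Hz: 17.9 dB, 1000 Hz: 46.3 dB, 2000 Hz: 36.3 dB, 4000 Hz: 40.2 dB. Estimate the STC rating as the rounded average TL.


Given TL values at each frequency:
  125 Hz: 20.2 dB
  250 Hz: 50.0 dB
  500 Hz: 17.9 dB
  1000 Hz: 46.3 dB
  2000 Hz: 36.3 dB
  4000 Hz: 40.2 dB
Formula: STC ~ round(average of TL values)
Sum = 20.2 + 50.0 + 17.9 + 46.3 + 36.3 + 40.2 = 210.9
Average = 210.9 / 6 = 35.15
Rounded: 35

35


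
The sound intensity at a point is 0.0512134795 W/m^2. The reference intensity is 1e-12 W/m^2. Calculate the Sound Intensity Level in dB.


Given values:
  I = 0.0512134795 W/m^2
  I_ref = 1e-12 W/m^2
Formula: SIL = 10 * log10(I / I_ref)
Compute ratio: I / I_ref = 51213479500
Compute log10: log10(51213479500) = 10.709384
Multiply: SIL = 10 * 10.709384 = 107.09

107.09 dB


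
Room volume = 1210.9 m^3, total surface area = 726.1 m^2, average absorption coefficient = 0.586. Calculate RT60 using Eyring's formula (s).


Given values:
  V = 1210.9 m^3, S = 726.1 m^2, alpha = 0.586
Formula: RT60 = 0.161 * V / (-S * ln(1 - alpha))
Compute ln(1 - 0.586) = ln(0.414) = -0.881889
Denominator: -726.1 * -0.881889 = 640.3396
Numerator: 0.161 * 1210.9 = 194.9549
RT60 = 194.9549 / 640.3396 = 0.304

0.304 s


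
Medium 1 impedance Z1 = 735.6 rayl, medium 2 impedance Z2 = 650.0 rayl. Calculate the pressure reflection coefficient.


Given values:
  Z1 = 735.6 rayl, Z2 = 650.0 rayl
Formula: R = (Z2 - Z1) / (Z2 + Z1)
Numerator: Z2 - Z1 = 650.0 - 735.6 = -85.6
Denominator: Z2 + Z1 = 650.0 + 735.6 = 1385.6
R = -85.6 / 1385.6 = -0.0618

-0.0618


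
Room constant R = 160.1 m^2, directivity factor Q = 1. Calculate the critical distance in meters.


Given values:
  R = 160.1 m^2, Q = 1
Formula: d_c = 0.141 * sqrt(Q * R)
Compute Q * R = 1 * 160.1 = 160.1
Compute sqrt(160.1) = 12.6531
d_c = 0.141 * 12.6531 = 1.784

1.784 m


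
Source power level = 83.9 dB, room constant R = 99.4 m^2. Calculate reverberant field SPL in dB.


Given values:
  Lw = 83.9 dB, R = 99.4 m^2
Formula: SPL = Lw + 10 * log10(4 / R)
Compute 4 / R = 4 / 99.4 = 0.040241
Compute 10 * log10(0.040241) = -13.9533
SPL = 83.9 + (-13.9533) = 69.95

69.95 dB


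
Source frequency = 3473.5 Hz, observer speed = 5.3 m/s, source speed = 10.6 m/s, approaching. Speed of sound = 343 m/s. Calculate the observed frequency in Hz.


Given values:
  f_s = 3473.5 Hz, v_o = 5.3 m/s, v_s = 10.6 m/s
  Direction: approaching
Formula: f_o = f_s * (c + v_o) / (c - v_s)
Numerator: c + v_o = 343 + 5.3 = 348.3
Denominator: c - v_s = 343 - 10.6 = 332.4
f_o = 3473.5 * 348.3 / 332.4 = 3639.65

3639.65 Hz


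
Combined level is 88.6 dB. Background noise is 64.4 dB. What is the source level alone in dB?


Given values:
  L_total = 88.6 dB, L_bg = 64.4 dB
Formula: L_source = 10 * log10(10^(L_total/10) - 10^(L_bg/10))
Convert to linear:
  10^(88.6/10) = 724435960.075
  10^(64.4/10) = 2754228.7033
Difference: 724435960.075 - 2754228.7033 = 721681731.3717
L_source = 10 * log10(721681731.3717) = 88.58

88.58 dB


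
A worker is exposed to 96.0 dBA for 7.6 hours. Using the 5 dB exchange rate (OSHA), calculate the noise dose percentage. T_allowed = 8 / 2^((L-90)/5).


Given values:
  L = 96.0 dBA, T = 7.6 hours
Formula: T_allowed = 8 / 2^((L - 90) / 5)
Compute exponent: (96.0 - 90) / 5 = 1.2
Compute 2^(1.2) = 2.297397
T_allowed = 8 / 2.297397 = 3.482202 hours
Dose = (T / T_allowed) * 100
Dose = (7.6 / 3.482202) * 100 = 218.25

218.25 %


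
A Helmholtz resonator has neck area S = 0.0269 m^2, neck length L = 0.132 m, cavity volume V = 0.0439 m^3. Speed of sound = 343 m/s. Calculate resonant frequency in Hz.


Given values:
  S = 0.0269 m^2, L = 0.132 m, V = 0.0439 m^3, c = 343 m/s
Formula: f = (c / (2*pi)) * sqrt(S / (V * L))
Compute V * L = 0.0439 * 0.132 = 0.0057948
Compute S / (V * L) = 0.0269 / 0.0057948 = 4.6421
Compute sqrt(4.6421) = 2.154553
Compute c / (2*pi) = 343 / 6.283185 = 54.590148
f = 54.590148 * 2.154553 = 117.62

117.62 Hz


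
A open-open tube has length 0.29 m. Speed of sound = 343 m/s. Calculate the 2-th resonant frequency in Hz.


Given values:
  Tube type: open-open, L = 0.29 m, c = 343 m/s, n = 2
Formula: f_n = n * c / (2 * L)
Compute 2 * L = 2 * 0.29 = 0.58
f = 2 * 343 / 0.58
f = 1182.76

1182.76 Hz


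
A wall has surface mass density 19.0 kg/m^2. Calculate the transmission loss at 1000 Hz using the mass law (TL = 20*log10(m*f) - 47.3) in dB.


Given values:
  m = 19.0 kg/m^2, f = 1000 Hz
Formula: TL = 20 * log10(m * f) - 47.3
Compute m * f = 19.0 * 1000 = 19000.0
Compute log10(19000.0) = 4.278754
Compute 20 * 4.278754 = 85.5751
TL = 85.5751 - 47.3 = 38.28

38.28 dB


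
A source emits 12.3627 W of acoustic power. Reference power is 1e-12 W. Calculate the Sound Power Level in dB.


Given values:
  W = 12.3627 W
  W_ref = 1e-12 W
Formula: SWL = 10 * log10(W / W_ref)
Compute ratio: W / W_ref = 12362700000000
Compute log10: log10(12362700000000) = 13.092113
Multiply: SWL = 10 * 13.092113 = 130.92

130.92 dB


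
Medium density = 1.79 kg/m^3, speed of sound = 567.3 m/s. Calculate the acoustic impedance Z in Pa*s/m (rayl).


Given values:
  rho = 1.79 kg/m^3
  c = 567.3 m/s
Formula: Z = rho * c
Z = 1.79 * 567.3
Z = 1015.47

1015.47 rayl


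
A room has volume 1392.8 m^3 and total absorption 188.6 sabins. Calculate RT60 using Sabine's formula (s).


Given values:
  V = 1392.8 m^3
  A = 188.6 sabins
Formula: RT60 = 0.161 * V / A
Numerator: 0.161 * 1392.8 = 224.2408
RT60 = 224.2408 / 188.6 = 1.189

1.189 s


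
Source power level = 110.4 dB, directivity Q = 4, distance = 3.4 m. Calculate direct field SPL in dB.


Given values:
  Lw = 110.4 dB, Q = 4, r = 3.4 m
Formula: SPL = Lw + 10 * log10(Q / (4 * pi * r^2))
Compute 4 * pi * r^2 = 4 * pi * 3.4^2 = 145.2672
Compute Q / denom = 4 / 145.2672 = 0.02753547
Compute 10 * log10(0.02753547) = -15.6011
SPL = 110.4 + (-15.6011) = 94.8

94.8 dB


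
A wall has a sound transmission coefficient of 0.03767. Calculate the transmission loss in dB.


Given values:
  tau = 0.03767
Formula: TL = 10 * log10(1 / tau)
Compute 1 / tau = 1 / 0.03767 = 26.5463
Compute log10(26.5463) = 1.424004
TL = 10 * 1.424004 = 14.24

14.24 dB


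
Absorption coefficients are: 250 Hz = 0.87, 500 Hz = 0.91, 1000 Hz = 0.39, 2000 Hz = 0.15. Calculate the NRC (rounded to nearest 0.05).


Given values:
  a_250 = 0.87, a_500 = 0.91
  a_1000 = 0.39, a_2000 = 0.15
Formula: NRC = (a250 + a500 + a1000 + a2000) / 4
Sum = 0.87 + 0.91 + 0.39 + 0.15 = 2.32
NRC = 2.32 / 4 = 0.58
Rounded to nearest 0.05: 0.6

0.6


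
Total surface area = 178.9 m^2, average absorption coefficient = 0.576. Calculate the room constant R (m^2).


Given values:
  S = 178.9 m^2, alpha = 0.576
Formula: R = S * alpha / (1 - alpha)
Numerator: 178.9 * 0.576 = 103.0464
Denominator: 1 - 0.576 = 0.424
R = 103.0464 / 0.424 = 243.03

243.03 m^2


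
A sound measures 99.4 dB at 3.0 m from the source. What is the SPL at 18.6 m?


Given values:
  SPL1 = 99.4 dB, r1 = 3.0 m, r2 = 18.6 m
Formula: SPL2 = SPL1 - 20 * log10(r2 / r1)
Compute ratio: r2 / r1 = 18.6 / 3.0 = 6.2
Compute log10: log10(6.2) = 0.792392
Compute drop: 20 * 0.792392 = 15.8478
SPL2 = 99.4 - 15.8478 = 83.55

83.55 dB


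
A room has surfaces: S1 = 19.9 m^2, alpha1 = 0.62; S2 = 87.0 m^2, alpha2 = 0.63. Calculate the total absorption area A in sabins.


Given surfaces:
  Surface 1: 19.9 * 0.62 = 12.338
  Surface 2: 87.0 * 0.63 = 54.81
Formula: A = sum(Si * alpha_i)
A = 12.338 + 54.81
A = 67.15

67.15 sabins


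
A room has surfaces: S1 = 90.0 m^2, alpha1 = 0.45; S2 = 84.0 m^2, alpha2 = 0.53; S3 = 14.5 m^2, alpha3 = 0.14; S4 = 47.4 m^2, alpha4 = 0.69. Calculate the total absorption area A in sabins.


Given surfaces:
  Surface 1: 90.0 * 0.45 = 40.5
  Surface 2: 84.0 * 0.53 = 44.52
  Surface 3: 14.5 * 0.14 = 2.03
  Surface 4: 47.4 * 0.69 = 32.706
Formula: A = sum(Si * alpha_i)
A = 40.5 + 44.52 + 2.03 + 32.706
A = 119.76

119.76 sabins


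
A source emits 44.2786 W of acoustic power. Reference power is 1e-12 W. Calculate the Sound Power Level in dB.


Given values:
  W = 44.2786 W
  W_ref = 1e-12 W
Formula: SWL = 10 * log10(W / W_ref)
Compute ratio: W / W_ref = 44278600000000
Compute log10: log10(44278600000000) = 13.646194
Multiply: SWL = 10 * 13.646194 = 136.46

136.46 dB


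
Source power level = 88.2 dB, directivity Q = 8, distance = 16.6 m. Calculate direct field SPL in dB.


Given values:
  Lw = 88.2 dB, Q = 8, r = 16.6 m
Formula: SPL = Lw + 10 * log10(Q / (4 * pi * r^2))
Compute 4 * pi * r^2 = 4 * pi * 16.6^2 = 3462.7891
Compute Q / denom = 8 / 3462.7891 = 0.00231028
Compute 10 * log10(0.00231028) = -26.3634
SPL = 88.2 + (-26.3634) = 61.84

61.84 dB


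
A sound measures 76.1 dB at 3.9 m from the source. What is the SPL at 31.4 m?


Given values:
  SPL1 = 76.1 dB, r1 = 3.9 m, r2 = 31.4 m
Formula: SPL2 = SPL1 - 20 * log10(r2 / r1)
Compute ratio: r2 / r1 = 31.4 / 3.9 = 8.0513
Compute log10: log10(8.0513) = 0.905866
Compute drop: 20 * 0.905866 = 18.1173
SPL2 = 76.1 - 18.1173 = 57.98

57.98 dB


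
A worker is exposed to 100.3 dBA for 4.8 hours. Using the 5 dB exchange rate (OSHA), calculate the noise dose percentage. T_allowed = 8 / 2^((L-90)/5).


Given values:
  L = 100.3 dBA, T = 4.8 hours
Formula: T_allowed = 8 / 2^((L - 90) / 5)
Compute exponent: (100.3 - 90) / 5 = 2.06
Compute 2^(2.06) = 4.169863
T_allowed = 8 / 4.169863 = 1.918528 hours
Dose = (T / T_allowed) * 100
Dose = (4.8 / 1.918528) * 100 = 250.19

250.19 %


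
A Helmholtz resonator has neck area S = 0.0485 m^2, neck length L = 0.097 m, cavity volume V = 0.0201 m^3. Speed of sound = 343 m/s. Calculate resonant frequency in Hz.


Given values:
  S = 0.0485 m^2, L = 0.097 m, V = 0.0201 m^3, c = 343 m/s
Formula: f = (c / (2*pi)) * sqrt(S / (V * L))
Compute V * L = 0.0201 * 0.097 = 0.0019497
Compute S / (V * L) = 0.0485 / 0.0019497 = 24.8756
Compute sqrt(24.8756) = 4.987544
Compute c / (2*pi) = 343 / 6.283185 = 54.590148
f = 54.590148 * 4.987544 = 272.27

272.27 Hz


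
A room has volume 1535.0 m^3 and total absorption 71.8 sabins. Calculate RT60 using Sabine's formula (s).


Given values:
  V = 1535.0 m^3
  A = 71.8 sabins
Formula: RT60 = 0.161 * V / A
Numerator: 0.161 * 1535.0 = 247.135
RT60 = 247.135 / 71.8 = 3.442

3.442 s


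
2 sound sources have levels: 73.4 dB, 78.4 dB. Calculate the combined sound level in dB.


Formula: L_total = 10 * log10( sum(10^(Li/10)) )
  Source 1: 10^(73.4/10) = 21877616.2395
  Source 2: 10^(78.4/10) = 69183097.0919
Sum of linear values = 91060713.3314
L_total = 10 * log10(91060713.3314) = 79.59

79.59 dB


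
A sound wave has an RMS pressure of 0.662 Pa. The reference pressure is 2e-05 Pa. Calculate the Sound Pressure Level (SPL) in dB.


Given values:
  p = 0.662 Pa
  p_ref = 2e-05 Pa
Formula: SPL = 20 * log10(p / p_ref)
Compute ratio: p / p_ref = 0.662 / 2e-05 = 33100
Compute log10: log10(33100) = 4.519828
Multiply: SPL = 20 * 4.519828 = 90.4

90.4 dB


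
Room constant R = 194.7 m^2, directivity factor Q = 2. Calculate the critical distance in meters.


Given values:
  R = 194.7 m^2, Q = 2
Formula: d_c = 0.141 * sqrt(Q * R)
Compute Q * R = 2 * 194.7 = 389.4
Compute sqrt(389.4) = 19.7332
d_c = 0.141 * 19.7332 = 2.782

2.782 m


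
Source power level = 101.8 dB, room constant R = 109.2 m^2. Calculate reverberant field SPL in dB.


Given values:
  Lw = 101.8 dB, R = 109.2 m^2
Formula: SPL = Lw + 10 * log10(4 / R)
Compute 4 / R = 4 / 109.2 = 0.03663
Compute 10 * log10(0.03663) = -14.3616
SPL = 101.8 + (-14.3616) = 87.44

87.44 dB


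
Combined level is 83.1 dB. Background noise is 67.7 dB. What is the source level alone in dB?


Given values:
  L_total = 83.1 dB, L_bg = 67.7 dB
Formula: L_source = 10 * log10(10^(L_total/10) - 10^(L_bg/10))
Convert to linear:
  10^(83.1/10) = 204173794.467
  10^(67.7/10) = 5888436.5536
Difference: 204173794.467 - 5888436.5536 = 198285357.9134
L_source = 10 * log10(198285357.9134) = 82.97

82.97 dB


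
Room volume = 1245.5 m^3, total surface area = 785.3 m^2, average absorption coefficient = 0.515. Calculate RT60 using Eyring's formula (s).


Given values:
  V = 1245.5 m^3, S = 785.3 m^2, alpha = 0.515
Formula: RT60 = 0.161 * V / (-S * ln(1 - alpha))
Compute ln(1 - 0.515) = ln(0.485) = -0.723606
Denominator: -785.3 * -0.723606 = 568.2478
Numerator: 0.161 * 1245.5 = 200.5255
RT60 = 200.5255 / 568.2478 = 0.353

0.353 s


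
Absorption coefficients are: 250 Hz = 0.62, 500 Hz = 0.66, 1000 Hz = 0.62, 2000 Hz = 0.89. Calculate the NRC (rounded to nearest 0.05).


Given values:
  a_250 = 0.62, a_500 = 0.66
  a_1000 = 0.62, a_2000 = 0.89
Formula: NRC = (a250 + a500 + a1000 + a2000) / 4
Sum = 0.62 + 0.66 + 0.62 + 0.89 = 2.79
NRC = 2.79 / 4 = 0.6975
Rounded to nearest 0.05: 0.7

0.7


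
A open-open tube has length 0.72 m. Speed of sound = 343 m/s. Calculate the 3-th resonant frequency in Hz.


Given values:
  Tube type: open-open, L = 0.72 m, c = 343 m/s, n = 3
Formula: f_n = n * c / (2 * L)
Compute 2 * L = 2 * 0.72 = 1.44
f = 3 * 343 / 1.44
f = 714.58

714.58 Hz


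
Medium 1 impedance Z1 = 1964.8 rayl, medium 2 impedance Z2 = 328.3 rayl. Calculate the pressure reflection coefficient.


Given values:
  Z1 = 1964.8 rayl, Z2 = 328.3 rayl
Formula: R = (Z2 - Z1) / (Z2 + Z1)
Numerator: Z2 - Z1 = 328.3 - 1964.8 = -1636.5
Denominator: Z2 + Z1 = 328.3 + 1964.8 = 2293.1
R = -1636.5 / 2293.1 = -0.7137

-0.7137


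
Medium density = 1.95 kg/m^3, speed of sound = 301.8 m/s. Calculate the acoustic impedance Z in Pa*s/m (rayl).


Given values:
  rho = 1.95 kg/m^3
  c = 301.8 m/s
Formula: Z = rho * c
Z = 1.95 * 301.8
Z = 588.51

588.51 rayl


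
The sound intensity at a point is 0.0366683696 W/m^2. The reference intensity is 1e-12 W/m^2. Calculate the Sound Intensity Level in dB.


Given values:
  I = 0.0366683696 W/m^2
  I_ref = 1e-12 W/m^2
Formula: SIL = 10 * log10(I / I_ref)
Compute ratio: I / I_ref = 36668369600
Compute log10: log10(36668369600) = 10.564292
Multiply: SIL = 10 * 10.564292 = 105.64

105.64 dB


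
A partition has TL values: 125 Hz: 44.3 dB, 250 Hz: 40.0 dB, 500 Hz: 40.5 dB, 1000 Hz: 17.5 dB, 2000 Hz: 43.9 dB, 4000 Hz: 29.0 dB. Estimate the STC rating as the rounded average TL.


Given TL values at each frequency:
  125 Hz: 44.3 dB
  250 Hz: 40.0 dB
  500 Hz: 40.5 dB
  1000 Hz: 17.5 dB
  2000 Hz: 43.9 dB
  4000 Hz: 29.0 dB
Formula: STC ~ round(average of TL values)
Sum = 44.3 + 40.0 + 40.5 + 17.5 + 43.9 + 29.0 = 215.2
Average = 215.2 / 6 = 35.87
Rounded: 36

36


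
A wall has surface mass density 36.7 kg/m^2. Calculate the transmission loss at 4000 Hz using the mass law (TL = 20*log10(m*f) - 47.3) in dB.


Given values:
  m = 36.7 kg/m^2, f = 4000 Hz
Formula: TL = 20 * log10(m * f) - 47.3
Compute m * f = 36.7 * 4000 = 146800.0
Compute log10(146800.0) = 5.166726
Compute 20 * 5.166726 = 103.3345
TL = 103.3345 - 47.3 = 56.03

56.03 dB


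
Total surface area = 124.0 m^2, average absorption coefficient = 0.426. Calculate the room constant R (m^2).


Given values:
  S = 124.0 m^2, alpha = 0.426
Formula: R = S * alpha / (1 - alpha)
Numerator: 124.0 * 0.426 = 52.824
Denominator: 1 - 0.426 = 0.574
R = 52.824 / 0.574 = 92.03

92.03 m^2


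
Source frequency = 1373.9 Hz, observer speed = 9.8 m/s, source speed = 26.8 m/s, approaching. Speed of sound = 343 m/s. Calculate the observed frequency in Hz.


Given values:
  f_s = 1373.9 Hz, v_o = 9.8 m/s, v_s = 26.8 m/s
  Direction: approaching
Formula: f_o = f_s * (c + v_o) / (c - v_s)
Numerator: c + v_o = 343 + 9.8 = 352.8
Denominator: c - v_s = 343 - 26.8 = 316.2
f_o = 1373.9 * 352.8 / 316.2 = 1532.93

1532.93 Hz


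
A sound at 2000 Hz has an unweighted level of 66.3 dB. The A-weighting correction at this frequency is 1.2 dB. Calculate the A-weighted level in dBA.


Given values:
  SPL = 66.3 dB
  A-weighting at 2000 Hz = 1.2 dB
Formula: L_A = SPL + A_weight
L_A = 66.3 + (1.2)
L_A = 67.5

67.5 dBA


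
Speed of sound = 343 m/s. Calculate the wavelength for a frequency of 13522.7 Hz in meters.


Given values:
  c = 343 m/s, f = 13522.7 Hz
Formula: lambda = c / f
lambda = 343 / 13522.7
lambda = 0.0254

0.0254 m
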